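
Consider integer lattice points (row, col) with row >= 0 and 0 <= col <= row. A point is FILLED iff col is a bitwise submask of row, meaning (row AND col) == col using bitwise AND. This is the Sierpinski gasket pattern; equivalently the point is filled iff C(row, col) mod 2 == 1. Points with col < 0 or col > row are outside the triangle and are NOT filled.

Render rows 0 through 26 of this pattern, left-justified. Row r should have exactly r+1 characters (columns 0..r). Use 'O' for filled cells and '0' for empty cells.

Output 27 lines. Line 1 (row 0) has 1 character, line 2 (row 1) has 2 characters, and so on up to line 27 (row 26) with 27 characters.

Answer: O
OO
O0O
OOOO
O000O
OO00OO
O0O0O0O
OOOOOOOO
O0000000O
OO000000OO
O0O00000O0O
OOOO0000OOOO
O000O000O000O
OO00OO00OO00OO
O0O0O0O0O0O0O0O
OOOOOOOOOOOOOOOO
O000000000000000O
OO00000000000000OO
O0O0000000000000O0O
OOOO000000000000OOOO
O000O00000000000O000O
OO00OO0000000000OO00OO
O0O0O0O000000000O0O0O0O
OOOOOOOO00000000OOOOOOOO
O0000000O0000000O0000000O
OO000000OO000000OO000000OO
O0O00000O0O00000O0O00000O0O

Derivation:
r0=0: O
r1=1: OO
r2=10: O0O
r3=11: OOOO
r4=100: O000O
r5=101: OO00OO
r6=110: O0O0O0O
r7=111: OOOOOOOO
r8=1000: O0000000O
r9=1001: OO000000OO
r10=1010: O0O00000O0O
r11=1011: OOOO0000OOOO
r12=1100: O000O000O000O
r13=1101: OO00OO00OO00OO
r14=1110: O0O0O0O0O0O0O0O
r15=1111: OOOOOOOOOOOOOOOO
r16=10000: O000000000000000O
r17=10001: OO00000000000000OO
r18=10010: O0O0000000000000O0O
r19=10011: OOOO000000000000OOOO
r20=10100: O000O00000000000O000O
r21=10101: OO00OO0000000000OO00OO
r22=10110: O0O0O0O000000000O0O0O0O
r23=10111: OOOOOOOO00000000OOOOOOOO
r24=11000: O0000000O0000000O0000000O
r25=11001: OO000000OO000000OO000000OO
r26=11010: O0O00000O0O00000O0O00000O0O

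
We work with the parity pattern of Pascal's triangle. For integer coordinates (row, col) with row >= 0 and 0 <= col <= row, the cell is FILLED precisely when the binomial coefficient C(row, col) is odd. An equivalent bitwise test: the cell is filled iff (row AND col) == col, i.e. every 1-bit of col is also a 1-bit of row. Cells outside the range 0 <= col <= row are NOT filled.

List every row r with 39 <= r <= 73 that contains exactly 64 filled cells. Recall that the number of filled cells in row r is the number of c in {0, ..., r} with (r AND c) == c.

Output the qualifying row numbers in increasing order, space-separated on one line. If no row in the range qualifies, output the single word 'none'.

Answer: 63

Derivation:
Row r has 2^popcount(r) filled cells, so we need popcount(r) = log2(64) = 6.
Scan r = 39..73 and keep those with exactly 6 one-bits:
r=39=100111 popcount=4 -> skip
r=40=101000 popcount=2 -> skip
r=41=101001 popcount=3 -> skip
r=42=101010 popcount=3 -> skip
r=43=101011 popcount=4 -> skip
r=44=101100 popcount=3 -> skip
r=45=101101 popcount=4 -> skip
r=46=101110 popcount=4 -> skip
r=47=101111 popcount=5 -> skip
r=48=110000 popcount=2 -> skip
r=49=110001 popcount=3 -> skip
r=50=110010 popcount=3 -> skip
r=51=110011 popcount=4 -> skip
r=52=110100 popcount=3 -> skip
r=53=110101 popcount=4 -> skip
r=54=110110 popcount=4 -> skip
r=55=110111 popcount=5 -> skip
r=56=111000 popcount=3 -> skip
r=57=111001 popcount=4 -> skip
r=58=111010 popcount=4 -> skip
r=59=111011 popcount=5 -> skip
r=60=111100 popcount=4 -> skip
r=61=111101 popcount=5 -> skip
r=62=111110 popcount=5 -> skip
r=63=111111 popcount=6 -> KEEP
r=64=1000000 popcount=1 -> skip
r=65=1000001 popcount=2 -> skip
r=66=1000010 popcount=2 -> skip
r=67=1000011 popcount=3 -> skip
r=68=1000100 popcount=2 -> skip
r=69=1000101 popcount=3 -> skip
r=70=1000110 popcount=3 -> skip
r=71=1000111 popcount=4 -> skip
r=72=1001000 popcount=2 -> skip
r=73=1001001 popcount=3 -> skip
Kept rows: 63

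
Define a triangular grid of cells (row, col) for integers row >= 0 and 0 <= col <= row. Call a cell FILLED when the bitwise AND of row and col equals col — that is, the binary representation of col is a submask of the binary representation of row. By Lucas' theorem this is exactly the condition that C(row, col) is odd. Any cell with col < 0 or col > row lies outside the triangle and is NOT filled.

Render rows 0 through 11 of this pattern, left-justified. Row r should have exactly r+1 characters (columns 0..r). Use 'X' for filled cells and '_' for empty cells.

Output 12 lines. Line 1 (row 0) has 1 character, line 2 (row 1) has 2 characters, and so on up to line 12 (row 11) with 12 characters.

Answer: X
XX
X_X
XXXX
X___X
XX__XX
X_X_X_X
XXXXXXXX
X_______X
XX______XX
X_X_____X_X
XXXX____XXXX

Derivation:
r0=0: X
r1=1: XX
r2=10: X_X
r3=11: XXXX
r4=100: X___X
r5=101: XX__XX
r6=110: X_X_X_X
r7=111: XXXXXXXX
r8=1000: X_______X
r9=1001: XX______XX
r10=1010: X_X_____X_X
r11=1011: XXXX____XXXX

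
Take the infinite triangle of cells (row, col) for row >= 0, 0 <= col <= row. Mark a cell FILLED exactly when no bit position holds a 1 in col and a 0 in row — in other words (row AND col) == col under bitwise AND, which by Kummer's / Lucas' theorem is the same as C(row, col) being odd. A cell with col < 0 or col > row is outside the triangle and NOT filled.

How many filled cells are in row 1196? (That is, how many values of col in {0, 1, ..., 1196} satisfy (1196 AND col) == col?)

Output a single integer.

1196 in binary = 10010101100
popcount(1196) = number of 1-bits in 10010101100 = 5
A col c satisfies (1196 AND c) == c iff every set bit of c is also set in 1196; each of the 5 set bits of 1196 can independently be on or off in c.
count = 2^5 = 32

Answer: 32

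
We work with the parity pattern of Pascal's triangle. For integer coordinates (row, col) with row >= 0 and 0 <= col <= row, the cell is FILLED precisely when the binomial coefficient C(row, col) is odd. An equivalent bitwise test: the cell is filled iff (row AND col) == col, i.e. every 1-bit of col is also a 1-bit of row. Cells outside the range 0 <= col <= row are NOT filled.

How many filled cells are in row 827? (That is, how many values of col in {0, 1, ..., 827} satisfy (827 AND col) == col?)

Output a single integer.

Answer: 128

Derivation:
827 in binary = 1100111011
popcount(827) = number of 1-bits in 1100111011 = 7
A col c satisfies (827 AND c) == c iff every set bit of c is also set in 827; each of the 7 set bits of 827 can independently be on or off in c.
count = 2^7 = 128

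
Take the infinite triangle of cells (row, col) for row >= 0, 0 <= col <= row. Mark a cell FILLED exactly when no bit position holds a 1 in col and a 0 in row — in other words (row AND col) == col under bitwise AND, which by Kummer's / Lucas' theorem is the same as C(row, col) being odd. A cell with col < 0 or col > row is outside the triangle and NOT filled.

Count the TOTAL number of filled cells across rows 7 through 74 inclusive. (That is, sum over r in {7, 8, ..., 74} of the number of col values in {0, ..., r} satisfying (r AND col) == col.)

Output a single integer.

Answer: 784

Derivation:
r7=111 pc3: +8 =8
r8=1000 pc1: +2 =10
r9=1001 pc2: +4 =14
r10=1010 pc2: +4 =18
r11=1011 pc3: +8 =26
r12=1100 pc2: +4 =30
r13=1101 pc3: +8 =38
r14=1110 pc3: +8 =46
r15=1111 pc4: +16 =62
r16=10000 pc1: +2 =64
r17=10001 pc2: +4 =68
r18=10010 pc2: +4 =72
r19=10011 pc3: +8 =80
r20=10100 pc2: +4 =84
r21=10101 pc3: +8 =92
r22=10110 pc3: +8 =100
r23=10111 pc4: +16 =116
r24=11000 pc2: +4 =120
r25=11001 pc3: +8 =128
r26=11010 pc3: +8 =136
r27=11011 pc4: +16 =152
r28=11100 pc3: +8 =160
r29=11101 pc4: +16 =176
r30=11110 pc4: +16 =192
r31=11111 pc5: +32 =224
r32=100000 pc1: +2 =226
r33=100001 pc2: +4 =230
r34=100010 pc2: +4 =234
r35=100011 pc3: +8 =242
r36=100100 pc2: +4 =246
r37=100101 pc3: +8 =254
r38=100110 pc3: +8 =262
r39=100111 pc4: +16 =278
r40=101000 pc2: +4 =282
r41=101001 pc3: +8 =290
r42=101010 pc3: +8 =298
r43=101011 pc4: +16 =314
r44=101100 pc3: +8 =322
r45=101101 pc4: +16 =338
r46=101110 pc4: +16 =354
r47=101111 pc5: +32 =386
r48=110000 pc2: +4 =390
r49=110001 pc3: +8 =398
r50=110010 pc3: +8 =406
r51=110011 pc4: +16 =422
r52=110100 pc3: +8 =430
r53=110101 pc4: +16 =446
r54=110110 pc4: +16 =462
r55=110111 pc5: +32 =494
r56=111000 pc3: +8 =502
r57=111001 pc4: +16 =518
r58=111010 pc4: +16 =534
r59=111011 pc5: +32 =566
r60=111100 pc4: +16 =582
r61=111101 pc5: +32 =614
r62=111110 pc5: +32 =646
r63=111111 pc6: +64 =710
r64=1000000 pc1: +2 =712
r65=1000001 pc2: +4 =716
r66=1000010 pc2: +4 =720
r67=1000011 pc3: +8 =728
r68=1000100 pc2: +4 =732
r69=1000101 pc3: +8 =740
r70=1000110 pc3: +8 =748
r71=1000111 pc4: +16 =764
r72=1001000 pc2: +4 =768
r73=1001001 pc3: +8 =776
r74=1001010 pc3: +8 =784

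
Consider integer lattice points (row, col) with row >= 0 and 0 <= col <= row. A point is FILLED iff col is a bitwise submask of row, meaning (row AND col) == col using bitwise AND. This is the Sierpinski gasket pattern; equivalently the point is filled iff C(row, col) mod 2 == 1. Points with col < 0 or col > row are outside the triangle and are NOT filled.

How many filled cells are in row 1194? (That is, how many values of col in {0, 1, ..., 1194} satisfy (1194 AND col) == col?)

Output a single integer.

1194 in binary = 10010101010
popcount(1194) = number of 1-bits in 10010101010 = 5
A col c satisfies (1194 AND c) == c iff every set bit of c is also set in 1194; each of the 5 set bits of 1194 can independently be on or off in c.
count = 2^5 = 32

Answer: 32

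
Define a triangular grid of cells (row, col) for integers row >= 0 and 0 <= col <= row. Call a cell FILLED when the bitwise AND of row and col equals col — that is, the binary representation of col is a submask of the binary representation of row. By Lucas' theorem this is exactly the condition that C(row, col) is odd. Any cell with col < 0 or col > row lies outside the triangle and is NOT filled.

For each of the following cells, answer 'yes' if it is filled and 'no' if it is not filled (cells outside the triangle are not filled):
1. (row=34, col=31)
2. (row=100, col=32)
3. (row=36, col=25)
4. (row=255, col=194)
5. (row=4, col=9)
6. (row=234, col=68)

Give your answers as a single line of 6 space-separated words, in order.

Answer: no yes no yes no no

Derivation:
(34,31): row=0b100010, col=0b11111, row AND col = 0b10 = 2; 2 != 31 -> empty
(100,32): row=0b1100100, col=0b100000, row AND col = 0b100000 = 32; 32 == 32 -> filled
(36,25): row=0b100100, col=0b11001, row AND col = 0b0 = 0; 0 != 25 -> empty
(255,194): row=0b11111111, col=0b11000010, row AND col = 0b11000010 = 194; 194 == 194 -> filled
(4,9): col outside [0, 4] -> not filled
(234,68): row=0b11101010, col=0b1000100, row AND col = 0b1000000 = 64; 64 != 68 -> empty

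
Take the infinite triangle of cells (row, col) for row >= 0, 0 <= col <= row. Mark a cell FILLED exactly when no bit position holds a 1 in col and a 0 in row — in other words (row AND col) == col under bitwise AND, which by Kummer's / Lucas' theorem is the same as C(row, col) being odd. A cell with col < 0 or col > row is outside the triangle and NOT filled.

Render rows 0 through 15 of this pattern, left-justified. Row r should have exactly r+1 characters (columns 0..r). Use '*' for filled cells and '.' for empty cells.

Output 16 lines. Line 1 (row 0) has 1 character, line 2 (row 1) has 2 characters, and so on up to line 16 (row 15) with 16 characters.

Answer: *
**
*.*
****
*...*
**..**
*.*.*.*
********
*.......*
**......**
*.*.....*.*
****....****
*...*...*...*
**..**..**..**
*.*.*.*.*.*.*.*
****************

Derivation:
r0=0: *
r1=1: **
r2=10: *.*
r3=11: ****
r4=100: *...*
r5=101: **..**
r6=110: *.*.*.*
r7=111: ********
r8=1000: *.......*
r9=1001: **......**
r10=1010: *.*.....*.*
r11=1011: ****....****
r12=1100: *...*...*...*
r13=1101: **..**..**..**
r14=1110: *.*.*.*.*.*.*.*
r15=1111: ****************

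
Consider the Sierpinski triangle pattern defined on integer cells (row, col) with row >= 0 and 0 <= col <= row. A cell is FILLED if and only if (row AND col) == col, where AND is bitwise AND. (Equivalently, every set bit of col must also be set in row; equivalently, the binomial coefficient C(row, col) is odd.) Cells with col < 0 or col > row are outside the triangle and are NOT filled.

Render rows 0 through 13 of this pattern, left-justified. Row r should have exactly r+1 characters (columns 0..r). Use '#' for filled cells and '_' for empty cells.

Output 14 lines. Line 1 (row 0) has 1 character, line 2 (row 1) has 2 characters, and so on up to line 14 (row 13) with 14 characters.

Answer: #
##
#_#
####
#___#
##__##
#_#_#_#
########
#_______#
##______##
#_#_____#_#
####____####
#___#___#___#
##__##__##__##

Derivation:
r0=0: #
r1=1: ##
r2=10: #_#
r3=11: ####
r4=100: #___#
r5=101: ##__##
r6=110: #_#_#_#
r7=111: ########
r8=1000: #_______#
r9=1001: ##______##
r10=1010: #_#_____#_#
r11=1011: ####____####
r12=1100: #___#___#___#
r13=1101: ##__##__##__##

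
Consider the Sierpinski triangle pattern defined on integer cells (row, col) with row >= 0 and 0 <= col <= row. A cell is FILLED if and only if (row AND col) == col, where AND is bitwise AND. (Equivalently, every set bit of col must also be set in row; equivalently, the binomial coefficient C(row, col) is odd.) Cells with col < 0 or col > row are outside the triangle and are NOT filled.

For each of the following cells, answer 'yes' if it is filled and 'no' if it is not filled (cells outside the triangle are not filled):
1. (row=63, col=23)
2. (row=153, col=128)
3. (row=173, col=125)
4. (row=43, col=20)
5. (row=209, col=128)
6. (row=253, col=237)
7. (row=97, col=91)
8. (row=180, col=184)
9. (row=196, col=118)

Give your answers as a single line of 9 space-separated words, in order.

Answer: yes yes no no yes yes no no no

Derivation:
(63,23): row=0b111111, col=0b10111, row AND col = 0b10111 = 23; 23 == 23 -> filled
(153,128): row=0b10011001, col=0b10000000, row AND col = 0b10000000 = 128; 128 == 128 -> filled
(173,125): row=0b10101101, col=0b1111101, row AND col = 0b101101 = 45; 45 != 125 -> empty
(43,20): row=0b101011, col=0b10100, row AND col = 0b0 = 0; 0 != 20 -> empty
(209,128): row=0b11010001, col=0b10000000, row AND col = 0b10000000 = 128; 128 == 128 -> filled
(253,237): row=0b11111101, col=0b11101101, row AND col = 0b11101101 = 237; 237 == 237 -> filled
(97,91): row=0b1100001, col=0b1011011, row AND col = 0b1000001 = 65; 65 != 91 -> empty
(180,184): col outside [0, 180] -> not filled
(196,118): row=0b11000100, col=0b1110110, row AND col = 0b1000100 = 68; 68 != 118 -> empty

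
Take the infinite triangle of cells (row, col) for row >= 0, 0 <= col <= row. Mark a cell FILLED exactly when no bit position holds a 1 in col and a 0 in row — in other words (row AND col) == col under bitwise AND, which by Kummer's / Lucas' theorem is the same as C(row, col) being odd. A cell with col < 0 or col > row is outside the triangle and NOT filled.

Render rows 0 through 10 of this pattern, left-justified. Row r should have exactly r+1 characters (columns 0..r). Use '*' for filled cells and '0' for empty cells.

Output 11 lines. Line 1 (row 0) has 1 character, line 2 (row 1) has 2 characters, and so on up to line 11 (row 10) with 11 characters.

r0=0: *
r1=1: **
r2=10: *0*
r3=11: ****
r4=100: *000*
r5=101: **00**
r6=110: *0*0*0*
r7=111: ********
r8=1000: *0000000*
r9=1001: **000000**
r10=1010: *0*00000*0*

Answer: *
**
*0*
****
*000*
**00**
*0*0*0*
********
*0000000*
**000000**
*0*00000*0*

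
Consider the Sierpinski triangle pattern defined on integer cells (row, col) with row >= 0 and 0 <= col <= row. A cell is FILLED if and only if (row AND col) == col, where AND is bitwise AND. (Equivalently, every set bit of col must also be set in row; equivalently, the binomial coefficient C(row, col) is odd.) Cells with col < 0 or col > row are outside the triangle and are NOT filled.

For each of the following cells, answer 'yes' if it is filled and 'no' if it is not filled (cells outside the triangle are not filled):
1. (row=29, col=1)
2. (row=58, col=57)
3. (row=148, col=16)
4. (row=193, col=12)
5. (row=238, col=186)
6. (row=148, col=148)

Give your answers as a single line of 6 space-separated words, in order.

Answer: yes no yes no no yes

Derivation:
(29,1): row=0b11101, col=0b1, row AND col = 0b1 = 1; 1 == 1 -> filled
(58,57): row=0b111010, col=0b111001, row AND col = 0b111000 = 56; 56 != 57 -> empty
(148,16): row=0b10010100, col=0b10000, row AND col = 0b10000 = 16; 16 == 16 -> filled
(193,12): row=0b11000001, col=0b1100, row AND col = 0b0 = 0; 0 != 12 -> empty
(238,186): row=0b11101110, col=0b10111010, row AND col = 0b10101010 = 170; 170 != 186 -> empty
(148,148): row=0b10010100, col=0b10010100, row AND col = 0b10010100 = 148; 148 == 148 -> filled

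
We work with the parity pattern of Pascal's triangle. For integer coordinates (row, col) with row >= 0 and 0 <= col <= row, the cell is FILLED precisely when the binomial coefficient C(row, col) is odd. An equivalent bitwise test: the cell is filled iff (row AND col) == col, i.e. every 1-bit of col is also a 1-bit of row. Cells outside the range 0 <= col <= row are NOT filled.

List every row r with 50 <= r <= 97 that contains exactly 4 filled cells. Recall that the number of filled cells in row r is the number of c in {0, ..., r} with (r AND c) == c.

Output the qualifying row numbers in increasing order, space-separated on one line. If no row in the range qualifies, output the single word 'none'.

Row r has 2^popcount(r) filled cells, so we need popcount(r) = log2(4) = 2.
Scan r = 50..97 and keep those with exactly 2 one-bits:
r=50=110010 popcount=3 -> skip
r=51=110011 popcount=4 -> skip
r=52=110100 popcount=3 -> skip
r=53=110101 popcount=4 -> skip
r=54=110110 popcount=4 -> skip
r=55=110111 popcount=5 -> skip
r=56=111000 popcount=3 -> skip
r=57=111001 popcount=4 -> skip
r=58=111010 popcount=4 -> skip
r=59=111011 popcount=5 -> skip
r=60=111100 popcount=4 -> skip
r=61=111101 popcount=5 -> skip
r=62=111110 popcount=5 -> skip
r=63=111111 popcount=6 -> skip
r=64=1000000 popcount=1 -> skip
r=65=1000001 popcount=2 -> KEEP
r=66=1000010 popcount=2 -> KEEP
r=67=1000011 popcount=3 -> skip
r=68=1000100 popcount=2 -> KEEP
r=69=1000101 popcount=3 -> skip
r=70=1000110 popcount=3 -> skip
r=71=1000111 popcount=4 -> skip
r=72=1001000 popcount=2 -> KEEP
r=73=1001001 popcount=3 -> skip
r=74=1001010 popcount=3 -> skip
r=75=1001011 popcount=4 -> skip
r=76=1001100 popcount=3 -> skip
r=77=1001101 popcount=4 -> skip
r=78=1001110 popcount=4 -> skip
r=79=1001111 popcount=5 -> skip
r=80=1010000 popcount=2 -> KEEP
r=81=1010001 popcount=3 -> skip
r=82=1010010 popcount=3 -> skip
r=83=1010011 popcount=4 -> skip
r=84=1010100 popcount=3 -> skip
r=85=1010101 popcount=4 -> skip
r=86=1010110 popcount=4 -> skip
r=87=1010111 popcount=5 -> skip
r=88=1011000 popcount=3 -> skip
r=89=1011001 popcount=4 -> skip
r=90=1011010 popcount=4 -> skip
r=91=1011011 popcount=5 -> skip
r=92=1011100 popcount=4 -> skip
r=93=1011101 popcount=5 -> skip
r=94=1011110 popcount=5 -> skip
r=95=1011111 popcount=6 -> skip
r=96=1100000 popcount=2 -> KEEP
r=97=1100001 popcount=3 -> skip
Kept rows: 65 66 68 72 80 96

Answer: 65 66 68 72 80 96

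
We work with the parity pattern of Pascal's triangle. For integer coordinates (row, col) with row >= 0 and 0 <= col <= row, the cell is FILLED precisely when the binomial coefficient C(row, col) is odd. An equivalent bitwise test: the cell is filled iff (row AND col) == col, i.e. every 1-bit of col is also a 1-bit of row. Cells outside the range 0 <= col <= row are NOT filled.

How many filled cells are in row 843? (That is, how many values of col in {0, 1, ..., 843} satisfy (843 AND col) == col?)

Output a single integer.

843 in binary = 1101001011
popcount(843) = number of 1-bits in 1101001011 = 6
A col c satisfies (843 AND c) == c iff every set bit of c is also set in 843; each of the 6 set bits of 843 can independently be on or off in c.
count = 2^6 = 64

Answer: 64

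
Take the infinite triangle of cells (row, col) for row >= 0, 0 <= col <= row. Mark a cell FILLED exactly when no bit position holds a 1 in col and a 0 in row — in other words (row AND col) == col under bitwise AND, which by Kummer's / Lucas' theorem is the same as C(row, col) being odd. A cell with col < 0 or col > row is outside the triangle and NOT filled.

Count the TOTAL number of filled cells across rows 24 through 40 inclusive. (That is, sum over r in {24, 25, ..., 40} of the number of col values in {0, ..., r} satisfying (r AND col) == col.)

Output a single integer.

r24=11000 pc2: +4 =4
r25=11001 pc3: +8 =12
r26=11010 pc3: +8 =20
r27=11011 pc4: +16 =36
r28=11100 pc3: +8 =44
r29=11101 pc4: +16 =60
r30=11110 pc4: +16 =76
r31=11111 pc5: +32 =108
r32=100000 pc1: +2 =110
r33=100001 pc2: +4 =114
r34=100010 pc2: +4 =118
r35=100011 pc3: +8 =126
r36=100100 pc2: +4 =130
r37=100101 pc3: +8 =138
r38=100110 pc3: +8 =146
r39=100111 pc4: +16 =162
r40=101000 pc2: +4 =166

Answer: 166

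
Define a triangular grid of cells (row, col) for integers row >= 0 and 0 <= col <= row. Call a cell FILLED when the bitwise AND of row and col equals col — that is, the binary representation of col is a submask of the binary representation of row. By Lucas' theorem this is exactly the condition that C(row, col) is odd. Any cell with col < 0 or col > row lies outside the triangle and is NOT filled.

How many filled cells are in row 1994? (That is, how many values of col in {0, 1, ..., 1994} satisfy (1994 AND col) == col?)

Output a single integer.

1994 in binary = 11111001010
popcount(1994) = number of 1-bits in 11111001010 = 7
A col c satisfies (1994 AND c) == c iff every set bit of c is also set in 1994; each of the 7 set bits of 1994 can independently be on or off in c.
count = 2^7 = 128

Answer: 128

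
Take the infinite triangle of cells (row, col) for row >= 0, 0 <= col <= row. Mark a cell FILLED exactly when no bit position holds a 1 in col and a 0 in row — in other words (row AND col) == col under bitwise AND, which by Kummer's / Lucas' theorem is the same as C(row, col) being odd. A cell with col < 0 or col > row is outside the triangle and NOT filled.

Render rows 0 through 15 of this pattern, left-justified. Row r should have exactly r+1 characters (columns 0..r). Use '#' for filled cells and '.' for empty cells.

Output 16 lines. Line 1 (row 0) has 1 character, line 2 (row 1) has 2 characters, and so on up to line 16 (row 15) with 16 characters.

Answer: #
##
#.#
####
#...#
##..##
#.#.#.#
########
#.......#
##......##
#.#.....#.#
####....####
#...#...#...#
##..##..##..##
#.#.#.#.#.#.#.#
################

Derivation:
r0=0: #
r1=1: ##
r2=10: #.#
r3=11: ####
r4=100: #...#
r5=101: ##..##
r6=110: #.#.#.#
r7=111: ########
r8=1000: #.......#
r9=1001: ##......##
r10=1010: #.#.....#.#
r11=1011: ####....####
r12=1100: #...#...#...#
r13=1101: ##..##..##..##
r14=1110: #.#.#.#.#.#.#.#
r15=1111: ################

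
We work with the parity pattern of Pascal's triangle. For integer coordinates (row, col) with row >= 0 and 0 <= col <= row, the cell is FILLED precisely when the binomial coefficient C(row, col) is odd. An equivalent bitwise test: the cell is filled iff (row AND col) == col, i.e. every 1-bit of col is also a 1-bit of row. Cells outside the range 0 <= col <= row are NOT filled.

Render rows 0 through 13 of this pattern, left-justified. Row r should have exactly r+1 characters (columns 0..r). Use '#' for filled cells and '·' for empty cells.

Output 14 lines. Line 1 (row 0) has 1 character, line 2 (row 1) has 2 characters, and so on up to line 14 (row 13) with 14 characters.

Answer: #
##
#·#
####
#···#
##··##
#·#·#·#
########
#·······#
##······##
#·#·····#·#
####····####
#···#···#···#
##··##··##··##

Derivation:
r0=0: #
r1=1: ##
r2=10: #·#
r3=11: ####
r4=100: #···#
r5=101: ##··##
r6=110: #·#·#·#
r7=111: ########
r8=1000: #·······#
r9=1001: ##······##
r10=1010: #·#·····#·#
r11=1011: ####····####
r12=1100: #···#···#···#
r13=1101: ##··##··##··##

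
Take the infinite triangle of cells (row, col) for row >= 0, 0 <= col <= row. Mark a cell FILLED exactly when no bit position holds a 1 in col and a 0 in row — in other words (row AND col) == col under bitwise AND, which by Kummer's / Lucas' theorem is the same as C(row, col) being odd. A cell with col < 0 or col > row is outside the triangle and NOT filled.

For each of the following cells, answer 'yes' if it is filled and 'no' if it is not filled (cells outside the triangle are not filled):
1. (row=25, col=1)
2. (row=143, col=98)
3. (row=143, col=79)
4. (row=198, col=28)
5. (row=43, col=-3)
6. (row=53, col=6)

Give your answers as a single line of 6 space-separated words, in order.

Answer: yes no no no no no

Derivation:
(25,1): row=0b11001, col=0b1, row AND col = 0b1 = 1; 1 == 1 -> filled
(143,98): row=0b10001111, col=0b1100010, row AND col = 0b10 = 2; 2 != 98 -> empty
(143,79): row=0b10001111, col=0b1001111, row AND col = 0b1111 = 15; 15 != 79 -> empty
(198,28): row=0b11000110, col=0b11100, row AND col = 0b100 = 4; 4 != 28 -> empty
(43,-3): col outside [0, 43] -> not filled
(53,6): row=0b110101, col=0b110, row AND col = 0b100 = 4; 4 != 6 -> empty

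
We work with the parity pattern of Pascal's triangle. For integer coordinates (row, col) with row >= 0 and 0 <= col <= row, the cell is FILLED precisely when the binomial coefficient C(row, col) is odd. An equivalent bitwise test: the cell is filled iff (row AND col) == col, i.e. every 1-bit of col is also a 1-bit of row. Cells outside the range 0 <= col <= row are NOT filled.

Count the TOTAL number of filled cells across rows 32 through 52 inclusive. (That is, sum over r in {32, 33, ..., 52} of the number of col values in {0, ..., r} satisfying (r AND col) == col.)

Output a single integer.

Answer: 206

Derivation:
r32=100000 pc1: +2 =2
r33=100001 pc2: +4 =6
r34=100010 pc2: +4 =10
r35=100011 pc3: +8 =18
r36=100100 pc2: +4 =22
r37=100101 pc3: +8 =30
r38=100110 pc3: +8 =38
r39=100111 pc4: +16 =54
r40=101000 pc2: +4 =58
r41=101001 pc3: +8 =66
r42=101010 pc3: +8 =74
r43=101011 pc4: +16 =90
r44=101100 pc3: +8 =98
r45=101101 pc4: +16 =114
r46=101110 pc4: +16 =130
r47=101111 pc5: +32 =162
r48=110000 pc2: +4 =166
r49=110001 pc3: +8 =174
r50=110010 pc3: +8 =182
r51=110011 pc4: +16 =198
r52=110100 pc3: +8 =206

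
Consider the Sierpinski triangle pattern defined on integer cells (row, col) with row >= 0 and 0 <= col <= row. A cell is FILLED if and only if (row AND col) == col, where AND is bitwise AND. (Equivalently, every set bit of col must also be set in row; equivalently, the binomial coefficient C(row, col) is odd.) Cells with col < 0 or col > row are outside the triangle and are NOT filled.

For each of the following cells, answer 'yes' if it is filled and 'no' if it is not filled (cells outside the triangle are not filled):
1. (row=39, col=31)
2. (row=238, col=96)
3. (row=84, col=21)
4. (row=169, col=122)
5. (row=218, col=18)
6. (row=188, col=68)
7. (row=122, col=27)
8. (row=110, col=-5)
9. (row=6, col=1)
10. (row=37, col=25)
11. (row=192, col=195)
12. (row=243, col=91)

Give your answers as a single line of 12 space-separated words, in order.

Answer: no yes no no yes no no no no no no no

Derivation:
(39,31): row=0b100111, col=0b11111, row AND col = 0b111 = 7; 7 != 31 -> empty
(238,96): row=0b11101110, col=0b1100000, row AND col = 0b1100000 = 96; 96 == 96 -> filled
(84,21): row=0b1010100, col=0b10101, row AND col = 0b10100 = 20; 20 != 21 -> empty
(169,122): row=0b10101001, col=0b1111010, row AND col = 0b101000 = 40; 40 != 122 -> empty
(218,18): row=0b11011010, col=0b10010, row AND col = 0b10010 = 18; 18 == 18 -> filled
(188,68): row=0b10111100, col=0b1000100, row AND col = 0b100 = 4; 4 != 68 -> empty
(122,27): row=0b1111010, col=0b11011, row AND col = 0b11010 = 26; 26 != 27 -> empty
(110,-5): col outside [0, 110] -> not filled
(6,1): row=0b110, col=0b1, row AND col = 0b0 = 0; 0 != 1 -> empty
(37,25): row=0b100101, col=0b11001, row AND col = 0b1 = 1; 1 != 25 -> empty
(192,195): col outside [0, 192] -> not filled
(243,91): row=0b11110011, col=0b1011011, row AND col = 0b1010011 = 83; 83 != 91 -> empty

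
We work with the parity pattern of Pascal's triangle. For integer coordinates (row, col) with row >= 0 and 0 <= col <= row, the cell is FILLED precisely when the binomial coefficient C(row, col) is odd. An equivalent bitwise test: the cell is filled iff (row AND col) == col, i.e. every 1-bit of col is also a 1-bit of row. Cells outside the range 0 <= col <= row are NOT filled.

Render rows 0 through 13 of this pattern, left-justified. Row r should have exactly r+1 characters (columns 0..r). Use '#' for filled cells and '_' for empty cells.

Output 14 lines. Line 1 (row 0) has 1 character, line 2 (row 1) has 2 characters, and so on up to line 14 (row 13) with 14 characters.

Answer: #
##
#_#
####
#___#
##__##
#_#_#_#
########
#_______#
##______##
#_#_____#_#
####____####
#___#___#___#
##__##__##__##

Derivation:
r0=0: #
r1=1: ##
r2=10: #_#
r3=11: ####
r4=100: #___#
r5=101: ##__##
r6=110: #_#_#_#
r7=111: ########
r8=1000: #_______#
r9=1001: ##______##
r10=1010: #_#_____#_#
r11=1011: ####____####
r12=1100: #___#___#___#
r13=1101: ##__##__##__##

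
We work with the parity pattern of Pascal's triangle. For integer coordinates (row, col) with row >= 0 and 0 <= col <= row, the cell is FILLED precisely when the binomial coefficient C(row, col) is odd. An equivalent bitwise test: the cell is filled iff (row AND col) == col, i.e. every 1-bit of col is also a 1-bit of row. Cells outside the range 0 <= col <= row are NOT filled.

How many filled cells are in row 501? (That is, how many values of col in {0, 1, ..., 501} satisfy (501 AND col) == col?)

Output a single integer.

501 in binary = 111110101
popcount(501) = number of 1-bits in 111110101 = 7
A col c satisfies (501 AND c) == c iff every set bit of c is also set in 501; each of the 7 set bits of 501 can independently be on or off in c.
count = 2^7 = 128

Answer: 128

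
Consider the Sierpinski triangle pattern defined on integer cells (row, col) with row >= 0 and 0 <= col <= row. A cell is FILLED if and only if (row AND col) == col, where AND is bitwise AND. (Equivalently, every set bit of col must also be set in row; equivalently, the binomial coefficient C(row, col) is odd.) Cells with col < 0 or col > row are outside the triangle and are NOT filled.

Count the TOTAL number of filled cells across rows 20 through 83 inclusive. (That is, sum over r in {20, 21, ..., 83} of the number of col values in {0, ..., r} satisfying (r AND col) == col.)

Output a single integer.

r20=10100 pc2: +4 =4
r21=10101 pc3: +8 =12
r22=10110 pc3: +8 =20
r23=10111 pc4: +16 =36
r24=11000 pc2: +4 =40
r25=11001 pc3: +8 =48
r26=11010 pc3: +8 =56
r27=11011 pc4: +16 =72
r28=11100 pc3: +8 =80
r29=11101 pc4: +16 =96
r30=11110 pc4: +16 =112
r31=11111 pc5: +32 =144
r32=100000 pc1: +2 =146
r33=100001 pc2: +4 =150
r34=100010 pc2: +4 =154
r35=100011 pc3: +8 =162
r36=100100 pc2: +4 =166
r37=100101 pc3: +8 =174
r38=100110 pc3: +8 =182
r39=100111 pc4: +16 =198
r40=101000 pc2: +4 =202
r41=101001 pc3: +8 =210
r42=101010 pc3: +8 =218
r43=101011 pc4: +16 =234
r44=101100 pc3: +8 =242
r45=101101 pc4: +16 =258
r46=101110 pc4: +16 =274
r47=101111 pc5: +32 =306
r48=110000 pc2: +4 =310
r49=110001 pc3: +8 =318
r50=110010 pc3: +8 =326
r51=110011 pc4: +16 =342
r52=110100 pc3: +8 =350
r53=110101 pc4: +16 =366
r54=110110 pc4: +16 =382
r55=110111 pc5: +32 =414
r56=111000 pc3: +8 =422
r57=111001 pc4: +16 =438
r58=111010 pc4: +16 =454
r59=111011 pc5: +32 =486
r60=111100 pc4: +16 =502
r61=111101 pc5: +32 =534
r62=111110 pc5: +32 =566
r63=111111 pc6: +64 =630
r64=1000000 pc1: +2 =632
r65=1000001 pc2: +4 =636
r66=1000010 pc2: +4 =640
r67=1000011 pc3: +8 =648
r68=1000100 pc2: +4 =652
r69=1000101 pc3: +8 =660
r70=1000110 pc3: +8 =668
r71=1000111 pc4: +16 =684
r72=1001000 pc2: +4 =688
r73=1001001 pc3: +8 =696
r74=1001010 pc3: +8 =704
r75=1001011 pc4: +16 =720
r76=1001100 pc3: +8 =728
r77=1001101 pc4: +16 =744
r78=1001110 pc4: +16 =760
r79=1001111 pc5: +32 =792
r80=1010000 pc2: +4 =796
r81=1010001 pc3: +8 =804
r82=1010010 pc3: +8 =812
r83=1010011 pc4: +16 =828

Answer: 828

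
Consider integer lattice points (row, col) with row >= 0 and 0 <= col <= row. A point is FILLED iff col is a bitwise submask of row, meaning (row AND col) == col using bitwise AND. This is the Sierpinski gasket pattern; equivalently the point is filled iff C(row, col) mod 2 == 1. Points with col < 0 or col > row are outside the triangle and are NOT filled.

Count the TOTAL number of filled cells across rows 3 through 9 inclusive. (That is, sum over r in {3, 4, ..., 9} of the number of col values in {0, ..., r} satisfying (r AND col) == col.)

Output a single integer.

Answer: 28

Derivation:
r3=11 pc2: +4 =4
r4=100 pc1: +2 =6
r5=101 pc2: +4 =10
r6=110 pc2: +4 =14
r7=111 pc3: +8 =22
r8=1000 pc1: +2 =24
r9=1001 pc2: +4 =28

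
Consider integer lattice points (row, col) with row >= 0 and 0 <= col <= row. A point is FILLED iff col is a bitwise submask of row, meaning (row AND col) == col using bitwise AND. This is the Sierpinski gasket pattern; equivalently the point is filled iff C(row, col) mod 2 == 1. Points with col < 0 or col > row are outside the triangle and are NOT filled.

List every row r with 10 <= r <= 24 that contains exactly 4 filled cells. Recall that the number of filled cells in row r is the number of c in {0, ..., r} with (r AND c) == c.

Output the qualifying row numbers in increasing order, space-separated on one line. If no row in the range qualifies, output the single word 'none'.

Answer: 10 12 17 18 20 24

Derivation:
Row r has 2^popcount(r) filled cells, so we need popcount(r) = log2(4) = 2.
Scan r = 10..24 and keep those with exactly 2 one-bits:
r=10=1010 popcount=2 -> KEEP
r=11=1011 popcount=3 -> skip
r=12=1100 popcount=2 -> KEEP
r=13=1101 popcount=3 -> skip
r=14=1110 popcount=3 -> skip
r=15=1111 popcount=4 -> skip
r=16=10000 popcount=1 -> skip
r=17=10001 popcount=2 -> KEEP
r=18=10010 popcount=2 -> KEEP
r=19=10011 popcount=3 -> skip
r=20=10100 popcount=2 -> KEEP
r=21=10101 popcount=3 -> skip
r=22=10110 popcount=3 -> skip
r=23=10111 popcount=4 -> skip
r=24=11000 popcount=2 -> KEEP
Kept rows: 10 12 17 18 20 24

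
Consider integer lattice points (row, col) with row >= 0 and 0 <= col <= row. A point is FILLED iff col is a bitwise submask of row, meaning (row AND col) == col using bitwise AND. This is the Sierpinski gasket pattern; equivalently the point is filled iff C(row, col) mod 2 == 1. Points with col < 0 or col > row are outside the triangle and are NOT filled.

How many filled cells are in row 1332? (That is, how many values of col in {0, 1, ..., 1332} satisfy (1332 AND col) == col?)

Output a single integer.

Answer: 32

Derivation:
1332 in binary = 10100110100
popcount(1332) = number of 1-bits in 10100110100 = 5
A col c satisfies (1332 AND c) == c iff every set bit of c is also set in 1332; each of the 5 set bits of 1332 can independently be on or off in c.
count = 2^5 = 32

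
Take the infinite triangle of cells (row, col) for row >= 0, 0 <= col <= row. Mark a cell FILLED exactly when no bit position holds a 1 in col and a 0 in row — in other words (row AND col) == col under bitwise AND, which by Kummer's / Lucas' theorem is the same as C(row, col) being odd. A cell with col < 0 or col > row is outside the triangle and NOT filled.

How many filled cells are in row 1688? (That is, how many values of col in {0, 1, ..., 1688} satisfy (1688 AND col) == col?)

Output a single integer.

1688 in binary = 11010011000
popcount(1688) = number of 1-bits in 11010011000 = 5
A col c satisfies (1688 AND c) == c iff every set bit of c is also set in 1688; each of the 5 set bits of 1688 can independently be on or off in c.
count = 2^5 = 32

Answer: 32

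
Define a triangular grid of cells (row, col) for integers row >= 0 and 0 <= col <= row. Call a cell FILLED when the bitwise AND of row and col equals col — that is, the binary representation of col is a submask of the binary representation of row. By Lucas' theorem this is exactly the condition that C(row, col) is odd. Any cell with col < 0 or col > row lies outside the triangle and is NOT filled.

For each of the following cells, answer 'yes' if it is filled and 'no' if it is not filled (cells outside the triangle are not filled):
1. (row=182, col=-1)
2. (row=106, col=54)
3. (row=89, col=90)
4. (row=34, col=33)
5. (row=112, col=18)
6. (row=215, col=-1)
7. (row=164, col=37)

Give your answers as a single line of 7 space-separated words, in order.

(182,-1): col outside [0, 182] -> not filled
(106,54): row=0b1101010, col=0b110110, row AND col = 0b100010 = 34; 34 != 54 -> empty
(89,90): col outside [0, 89] -> not filled
(34,33): row=0b100010, col=0b100001, row AND col = 0b100000 = 32; 32 != 33 -> empty
(112,18): row=0b1110000, col=0b10010, row AND col = 0b10000 = 16; 16 != 18 -> empty
(215,-1): col outside [0, 215] -> not filled
(164,37): row=0b10100100, col=0b100101, row AND col = 0b100100 = 36; 36 != 37 -> empty

Answer: no no no no no no no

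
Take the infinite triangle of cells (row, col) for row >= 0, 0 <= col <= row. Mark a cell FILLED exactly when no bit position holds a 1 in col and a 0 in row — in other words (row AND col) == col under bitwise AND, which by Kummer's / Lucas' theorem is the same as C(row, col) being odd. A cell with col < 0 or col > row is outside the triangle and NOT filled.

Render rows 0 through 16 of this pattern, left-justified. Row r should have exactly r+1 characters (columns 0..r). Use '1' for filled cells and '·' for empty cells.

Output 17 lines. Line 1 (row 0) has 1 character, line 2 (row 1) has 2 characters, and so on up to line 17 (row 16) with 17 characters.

Answer: 1
11
1·1
1111
1···1
11··11
1·1·1·1
11111111
1·······1
11······11
1·1·····1·1
1111····1111
1···1···1···1
11··11··11··11
1·1·1·1·1·1·1·1
1111111111111111
1···············1

Derivation:
r0=0: 1
r1=1: 11
r2=10: 1·1
r3=11: 1111
r4=100: 1···1
r5=101: 11··11
r6=110: 1·1·1·1
r7=111: 11111111
r8=1000: 1·······1
r9=1001: 11······11
r10=1010: 1·1·····1·1
r11=1011: 1111····1111
r12=1100: 1···1···1···1
r13=1101: 11··11··11··11
r14=1110: 1·1·1·1·1·1·1·1
r15=1111: 1111111111111111
r16=10000: 1···············1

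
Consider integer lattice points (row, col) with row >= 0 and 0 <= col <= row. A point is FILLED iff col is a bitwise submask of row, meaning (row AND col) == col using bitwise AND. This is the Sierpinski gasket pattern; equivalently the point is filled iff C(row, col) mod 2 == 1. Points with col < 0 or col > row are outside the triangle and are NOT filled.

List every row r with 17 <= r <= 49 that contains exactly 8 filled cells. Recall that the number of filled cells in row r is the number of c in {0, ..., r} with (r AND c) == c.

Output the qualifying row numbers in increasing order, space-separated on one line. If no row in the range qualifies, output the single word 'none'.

Row r has 2^popcount(r) filled cells, so we need popcount(r) = log2(8) = 3.
Scan r = 17..49 and keep those with exactly 3 one-bits:
r=17=10001 popcount=2 -> skip
r=18=10010 popcount=2 -> skip
r=19=10011 popcount=3 -> KEEP
r=20=10100 popcount=2 -> skip
r=21=10101 popcount=3 -> KEEP
r=22=10110 popcount=3 -> KEEP
r=23=10111 popcount=4 -> skip
r=24=11000 popcount=2 -> skip
r=25=11001 popcount=3 -> KEEP
r=26=11010 popcount=3 -> KEEP
r=27=11011 popcount=4 -> skip
r=28=11100 popcount=3 -> KEEP
r=29=11101 popcount=4 -> skip
r=30=11110 popcount=4 -> skip
r=31=11111 popcount=5 -> skip
r=32=100000 popcount=1 -> skip
r=33=100001 popcount=2 -> skip
r=34=100010 popcount=2 -> skip
r=35=100011 popcount=3 -> KEEP
r=36=100100 popcount=2 -> skip
r=37=100101 popcount=3 -> KEEP
r=38=100110 popcount=3 -> KEEP
r=39=100111 popcount=4 -> skip
r=40=101000 popcount=2 -> skip
r=41=101001 popcount=3 -> KEEP
r=42=101010 popcount=3 -> KEEP
r=43=101011 popcount=4 -> skip
r=44=101100 popcount=3 -> KEEP
r=45=101101 popcount=4 -> skip
r=46=101110 popcount=4 -> skip
r=47=101111 popcount=5 -> skip
r=48=110000 popcount=2 -> skip
r=49=110001 popcount=3 -> KEEP
Kept rows: 19 21 22 25 26 28 35 37 38 41 42 44 49

Answer: 19 21 22 25 26 28 35 37 38 41 42 44 49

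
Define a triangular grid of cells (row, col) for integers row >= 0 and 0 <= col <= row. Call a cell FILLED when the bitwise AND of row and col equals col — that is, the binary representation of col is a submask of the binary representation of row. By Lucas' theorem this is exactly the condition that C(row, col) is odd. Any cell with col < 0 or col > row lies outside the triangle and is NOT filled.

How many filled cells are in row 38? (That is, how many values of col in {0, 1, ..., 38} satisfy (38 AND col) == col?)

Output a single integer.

Answer: 8

Derivation:
38 in binary = 100110
popcount(38) = number of 1-bits in 100110 = 3
A col c satisfies (38 AND c) == c iff every set bit of c is also set in 38; each of the 3 set bits of 38 can independently be on or off in c.
count = 2^3 = 8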